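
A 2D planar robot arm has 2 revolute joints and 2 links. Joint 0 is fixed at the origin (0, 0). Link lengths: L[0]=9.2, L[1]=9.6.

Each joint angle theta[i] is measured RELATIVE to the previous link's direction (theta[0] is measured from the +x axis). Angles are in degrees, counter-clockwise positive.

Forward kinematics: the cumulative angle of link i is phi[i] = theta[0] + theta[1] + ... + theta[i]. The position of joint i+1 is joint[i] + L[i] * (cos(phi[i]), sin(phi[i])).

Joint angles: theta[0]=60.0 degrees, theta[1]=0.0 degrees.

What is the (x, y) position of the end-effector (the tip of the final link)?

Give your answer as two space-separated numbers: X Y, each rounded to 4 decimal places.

Answer: 9.4000 16.2813

Derivation:
joint[0] = (0.0000, 0.0000)  (base)
link 0: phi[0] = 60 = 60 deg
  cos(60 deg) = 0.5000, sin(60 deg) = 0.8660
  joint[1] = (0.0000, 0.0000) + 9.2 * (0.5000, 0.8660) = (0.0000 + 4.6000, 0.0000 + 7.9674) = (4.6000, 7.9674)
link 1: phi[1] = 60 + 0 = 60 deg
  cos(60 deg) = 0.5000, sin(60 deg) = 0.8660
  joint[2] = (4.6000, 7.9674) + 9.6 * (0.5000, 0.8660) = (4.6000 + 4.8000, 7.9674 + 8.3138) = (9.4000, 16.2813)
End effector: (9.4000, 16.2813)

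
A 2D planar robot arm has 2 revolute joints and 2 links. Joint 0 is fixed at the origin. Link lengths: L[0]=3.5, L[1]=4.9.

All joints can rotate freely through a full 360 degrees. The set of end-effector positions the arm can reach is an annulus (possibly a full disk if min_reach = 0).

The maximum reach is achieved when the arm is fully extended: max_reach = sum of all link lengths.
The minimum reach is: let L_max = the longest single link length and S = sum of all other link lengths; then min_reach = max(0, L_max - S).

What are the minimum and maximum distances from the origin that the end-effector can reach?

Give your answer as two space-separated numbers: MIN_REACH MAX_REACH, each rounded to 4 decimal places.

Answer: 1.4000 8.4000

Derivation:
Link lengths: [3.5, 4.9]
max_reach = 3.5 + 4.9 = 8.4
L_max = max([3.5, 4.9]) = 4.9
S (sum of others) = 8.4 - 4.9 = 3.5
min_reach = max(0, 4.9 - 3.5) = max(0, 1.4) = 1.4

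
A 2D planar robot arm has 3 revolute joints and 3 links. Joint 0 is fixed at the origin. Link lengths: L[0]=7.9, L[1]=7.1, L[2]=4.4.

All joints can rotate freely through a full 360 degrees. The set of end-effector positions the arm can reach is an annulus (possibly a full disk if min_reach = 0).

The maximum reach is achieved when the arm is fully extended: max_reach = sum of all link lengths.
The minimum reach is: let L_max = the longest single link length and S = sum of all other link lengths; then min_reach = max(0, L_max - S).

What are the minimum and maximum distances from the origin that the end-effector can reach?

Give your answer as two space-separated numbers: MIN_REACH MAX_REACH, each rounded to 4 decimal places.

Link lengths: [7.9, 7.1, 4.4]
max_reach = 7.9 + 7.1 + 4.4 = 19.4
L_max = max([7.9, 7.1, 4.4]) = 7.9
S (sum of others) = 19.4 - 7.9 = 11.5
min_reach = max(0, 7.9 - 11.5) = max(0, -3.6) = 0

Answer: 0.0000 19.4000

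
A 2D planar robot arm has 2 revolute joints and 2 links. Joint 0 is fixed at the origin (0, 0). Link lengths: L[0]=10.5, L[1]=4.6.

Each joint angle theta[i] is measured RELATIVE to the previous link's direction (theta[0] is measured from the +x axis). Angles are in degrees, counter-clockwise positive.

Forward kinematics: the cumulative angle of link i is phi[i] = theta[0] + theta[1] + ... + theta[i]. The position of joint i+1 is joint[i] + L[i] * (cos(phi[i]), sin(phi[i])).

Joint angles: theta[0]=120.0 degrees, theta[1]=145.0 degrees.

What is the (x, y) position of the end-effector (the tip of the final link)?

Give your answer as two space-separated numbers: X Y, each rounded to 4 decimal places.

Answer: -5.6509 4.5108

Derivation:
joint[0] = (0.0000, 0.0000)  (base)
link 0: phi[0] = 120 = 120 deg
  cos(120 deg) = -0.5000, sin(120 deg) = 0.8660
  joint[1] = (0.0000, 0.0000) + 10.5 * (-0.5000, 0.8660) = (0.0000 + -5.2500, 0.0000 + 9.0933) = (-5.2500, 9.0933)
link 1: phi[1] = 120 + 145 = 265 deg
  cos(265 deg) = -0.0872, sin(265 deg) = -0.9962
  joint[2] = (-5.2500, 9.0933) + 4.6 * (-0.0872, -0.9962) = (-5.2500 + -0.4009, 9.0933 + -4.5825) = (-5.6509, 4.5108)
End effector: (-5.6509, 4.5108)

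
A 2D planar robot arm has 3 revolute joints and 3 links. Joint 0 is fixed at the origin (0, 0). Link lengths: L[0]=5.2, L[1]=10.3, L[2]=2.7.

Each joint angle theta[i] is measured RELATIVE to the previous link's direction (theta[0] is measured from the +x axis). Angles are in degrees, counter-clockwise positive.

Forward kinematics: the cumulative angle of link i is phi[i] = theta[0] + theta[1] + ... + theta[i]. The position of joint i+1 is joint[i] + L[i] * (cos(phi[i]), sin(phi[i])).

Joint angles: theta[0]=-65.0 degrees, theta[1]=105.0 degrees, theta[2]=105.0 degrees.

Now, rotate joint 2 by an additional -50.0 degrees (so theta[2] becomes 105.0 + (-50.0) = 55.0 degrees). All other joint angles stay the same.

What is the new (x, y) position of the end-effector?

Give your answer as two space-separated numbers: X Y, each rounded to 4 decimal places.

joint[0] = (0.0000, 0.0000)  (base)
link 0: phi[0] = -65 = -65 deg
  cos(-65 deg) = 0.4226, sin(-65 deg) = -0.9063
  joint[1] = (0.0000, 0.0000) + 5.2 * (0.4226, -0.9063) = (0.0000 + 2.1976, 0.0000 + -4.7128) = (2.1976, -4.7128)
link 1: phi[1] = -65 + 105 = 40 deg
  cos(40 deg) = 0.7660, sin(40 deg) = 0.6428
  joint[2] = (2.1976, -4.7128) + 10.3 * (0.7660, 0.6428) = (2.1976 + 7.8903, -4.7128 + 6.6207) = (10.0879, 1.9079)
link 2: phi[2] = -65 + 105 + 55 = 95 deg
  cos(95 deg) = -0.0872, sin(95 deg) = 0.9962
  joint[3] = (10.0879, 1.9079) + 2.7 * (-0.0872, 0.9962) = (10.0879 + -0.2353, 1.9079 + 2.6897) = (9.8526, 4.5976)
End effector: (9.8526, 4.5976)

Answer: 9.8526 4.5976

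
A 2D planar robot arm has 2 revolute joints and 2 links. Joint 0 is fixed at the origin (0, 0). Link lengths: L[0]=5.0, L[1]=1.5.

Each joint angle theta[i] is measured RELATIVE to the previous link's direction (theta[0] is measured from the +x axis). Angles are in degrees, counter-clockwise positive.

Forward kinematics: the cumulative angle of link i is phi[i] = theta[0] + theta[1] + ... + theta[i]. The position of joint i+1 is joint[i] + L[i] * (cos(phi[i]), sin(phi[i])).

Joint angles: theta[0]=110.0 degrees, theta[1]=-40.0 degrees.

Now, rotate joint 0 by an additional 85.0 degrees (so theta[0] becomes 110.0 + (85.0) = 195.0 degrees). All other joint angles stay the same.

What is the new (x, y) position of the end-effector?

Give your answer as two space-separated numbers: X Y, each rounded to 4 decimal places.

joint[0] = (0.0000, 0.0000)  (base)
link 0: phi[0] = 195 = 195 deg
  cos(195 deg) = -0.9659, sin(195 deg) = -0.2588
  joint[1] = (0.0000, 0.0000) + 5 * (-0.9659, -0.2588) = (0.0000 + -4.8296, 0.0000 + -1.2941) = (-4.8296, -1.2941)
link 1: phi[1] = 195 + -40 = 155 deg
  cos(155 deg) = -0.9063, sin(155 deg) = 0.4226
  joint[2] = (-4.8296, -1.2941) + 1.5 * (-0.9063, 0.4226) = (-4.8296 + -1.3595, -1.2941 + 0.6339) = (-6.1891, -0.6602)
End effector: (-6.1891, -0.6602)

Answer: -6.1891 -0.6602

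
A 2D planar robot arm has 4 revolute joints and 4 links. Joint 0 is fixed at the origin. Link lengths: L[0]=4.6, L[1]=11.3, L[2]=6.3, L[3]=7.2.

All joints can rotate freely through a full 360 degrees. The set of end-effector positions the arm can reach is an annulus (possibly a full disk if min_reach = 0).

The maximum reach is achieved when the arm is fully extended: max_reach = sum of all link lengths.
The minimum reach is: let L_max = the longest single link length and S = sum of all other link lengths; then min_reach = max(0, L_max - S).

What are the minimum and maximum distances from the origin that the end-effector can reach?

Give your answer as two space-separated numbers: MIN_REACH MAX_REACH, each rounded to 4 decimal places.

Link lengths: [4.6, 11.3, 6.3, 7.2]
max_reach = 4.6 + 11.3 + 6.3 + 7.2 = 29.4
L_max = max([4.6, 11.3, 6.3, 7.2]) = 11.3
S (sum of others) = 29.4 - 11.3 = 18.1
min_reach = max(0, 11.3 - 18.1) = max(0, -6.8) = 0

Answer: 0.0000 29.4000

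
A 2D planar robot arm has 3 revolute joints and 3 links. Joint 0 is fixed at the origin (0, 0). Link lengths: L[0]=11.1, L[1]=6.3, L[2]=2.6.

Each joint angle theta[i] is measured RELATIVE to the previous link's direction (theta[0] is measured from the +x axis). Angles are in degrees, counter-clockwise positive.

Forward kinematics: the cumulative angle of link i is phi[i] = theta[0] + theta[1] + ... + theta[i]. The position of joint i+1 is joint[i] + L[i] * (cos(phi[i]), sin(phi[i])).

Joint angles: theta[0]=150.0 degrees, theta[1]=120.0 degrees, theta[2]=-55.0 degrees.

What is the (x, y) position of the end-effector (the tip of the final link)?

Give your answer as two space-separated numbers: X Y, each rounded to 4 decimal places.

Answer: -11.7427 -2.2413

Derivation:
joint[0] = (0.0000, 0.0000)  (base)
link 0: phi[0] = 150 = 150 deg
  cos(150 deg) = -0.8660, sin(150 deg) = 0.5000
  joint[1] = (0.0000, 0.0000) + 11.1 * (-0.8660, 0.5000) = (0.0000 + -9.6129, 0.0000 + 5.5500) = (-9.6129, 5.5500)
link 1: phi[1] = 150 + 120 = 270 deg
  cos(270 deg) = -0.0000, sin(270 deg) = -1.0000
  joint[2] = (-9.6129, 5.5500) + 6.3 * (-0.0000, -1.0000) = (-9.6129 + -0.0000, 5.5500 + -6.3000) = (-9.6129, -0.7500)
link 2: phi[2] = 150 + 120 + -55 = 215 deg
  cos(215 deg) = -0.8192, sin(215 deg) = -0.5736
  joint[3] = (-9.6129, -0.7500) + 2.6 * (-0.8192, -0.5736) = (-9.6129 + -2.1298, -0.7500 + -1.4913) = (-11.7427, -2.2413)
End effector: (-11.7427, -2.2413)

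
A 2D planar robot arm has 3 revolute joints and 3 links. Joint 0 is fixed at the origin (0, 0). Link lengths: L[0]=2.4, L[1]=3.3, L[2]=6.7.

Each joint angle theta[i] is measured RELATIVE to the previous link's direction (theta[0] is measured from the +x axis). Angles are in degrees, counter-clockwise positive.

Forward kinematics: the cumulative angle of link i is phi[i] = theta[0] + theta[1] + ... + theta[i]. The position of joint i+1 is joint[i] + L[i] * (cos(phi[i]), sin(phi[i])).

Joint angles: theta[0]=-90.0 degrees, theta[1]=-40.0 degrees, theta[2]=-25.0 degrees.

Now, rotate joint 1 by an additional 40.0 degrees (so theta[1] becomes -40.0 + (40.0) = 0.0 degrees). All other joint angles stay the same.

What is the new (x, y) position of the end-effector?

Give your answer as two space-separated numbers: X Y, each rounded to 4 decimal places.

joint[0] = (0.0000, 0.0000)  (base)
link 0: phi[0] = -90 = -90 deg
  cos(-90 deg) = 0.0000, sin(-90 deg) = -1.0000
  joint[1] = (0.0000, 0.0000) + 2.4 * (0.0000, -1.0000) = (0.0000 + 0.0000, 0.0000 + -2.4000) = (0.0000, -2.4000)
link 1: phi[1] = -90 + 0 = -90 deg
  cos(-90 deg) = 0.0000, sin(-90 deg) = -1.0000
  joint[2] = (0.0000, -2.4000) + 3.3 * (0.0000, -1.0000) = (0.0000 + 0.0000, -2.4000 + -3.3000) = (0.0000, -5.7000)
link 2: phi[2] = -90 + 0 + -25 = -115 deg
  cos(-115 deg) = -0.4226, sin(-115 deg) = -0.9063
  joint[3] = (0.0000, -5.7000) + 6.7 * (-0.4226, -0.9063) = (0.0000 + -2.8315, -5.7000 + -6.0723) = (-2.8315, -11.7723)
End effector: (-2.8315, -11.7723)

Answer: -2.8315 -11.7723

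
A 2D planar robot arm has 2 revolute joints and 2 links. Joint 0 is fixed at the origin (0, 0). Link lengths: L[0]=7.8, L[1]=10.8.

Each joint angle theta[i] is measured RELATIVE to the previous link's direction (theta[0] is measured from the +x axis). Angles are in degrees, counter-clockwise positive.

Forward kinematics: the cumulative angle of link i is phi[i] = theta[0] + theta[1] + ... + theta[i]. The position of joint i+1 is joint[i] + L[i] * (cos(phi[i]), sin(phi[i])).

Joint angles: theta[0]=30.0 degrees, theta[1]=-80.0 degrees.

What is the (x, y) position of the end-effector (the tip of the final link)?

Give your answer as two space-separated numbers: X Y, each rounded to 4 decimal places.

Answer: 13.6971 -4.3733

Derivation:
joint[0] = (0.0000, 0.0000)  (base)
link 0: phi[0] = 30 = 30 deg
  cos(30 deg) = 0.8660, sin(30 deg) = 0.5000
  joint[1] = (0.0000, 0.0000) + 7.8 * (0.8660, 0.5000) = (0.0000 + 6.7550, 0.0000 + 3.9000) = (6.7550, 3.9000)
link 1: phi[1] = 30 + -80 = -50 deg
  cos(-50 deg) = 0.6428, sin(-50 deg) = -0.7660
  joint[2] = (6.7550, 3.9000) + 10.8 * (0.6428, -0.7660) = (6.7550 + 6.9421, 3.9000 + -8.2733) = (13.6971, -4.3733)
End effector: (13.6971, -4.3733)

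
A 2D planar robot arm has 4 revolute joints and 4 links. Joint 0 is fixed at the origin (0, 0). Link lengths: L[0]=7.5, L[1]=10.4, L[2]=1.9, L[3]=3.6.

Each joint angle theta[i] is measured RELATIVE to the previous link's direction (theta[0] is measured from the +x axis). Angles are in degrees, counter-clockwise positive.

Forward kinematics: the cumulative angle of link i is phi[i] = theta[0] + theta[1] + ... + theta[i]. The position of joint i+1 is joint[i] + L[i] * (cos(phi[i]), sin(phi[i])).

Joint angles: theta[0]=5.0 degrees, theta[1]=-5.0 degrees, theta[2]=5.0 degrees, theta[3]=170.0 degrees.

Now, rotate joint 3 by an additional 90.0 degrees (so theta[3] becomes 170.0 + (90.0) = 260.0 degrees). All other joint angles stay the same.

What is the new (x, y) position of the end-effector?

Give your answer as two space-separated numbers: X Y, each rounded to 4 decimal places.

joint[0] = (0.0000, 0.0000)  (base)
link 0: phi[0] = 5 = 5 deg
  cos(5 deg) = 0.9962, sin(5 deg) = 0.0872
  joint[1] = (0.0000, 0.0000) + 7.5 * (0.9962, 0.0872) = (0.0000 + 7.4715, 0.0000 + 0.6537) = (7.4715, 0.6537)
link 1: phi[1] = 5 + -5 = 0 deg
  cos(0 deg) = 1.0000, sin(0 deg) = 0.0000
  joint[2] = (7.4715, 0.6537) + 10.4 * (1.0000, 0.0000) = (7.4715 + 10.4000, 0.6537 + 0.0000) = (17.8715, 0.6537)
link 2: phi[2] = 5 + -5 + 5 = 5 deg
  cos(5 deg) = 0.9962, sin(5 deg) = 0.0872
  joint[3] = (17.8715, 0.6537) + 1.9 * (0.9962, 0.0872) = (17.8715 + 1.8928, 0.6537 + 0.1656) = (19.7642, 0.8193)
link 3: phi[3] = 5 + -5 + 5 + 260 = 265 deg
  cos(265 deg) = -0.0872, sin(265 deg) = -0.9962
  joint[4] = (19.7642, 0.8193) + 3.6 * (-0.0872, -0.9962) = (19.7642 + -0.3138, 0.8193 + -3.5863) = (19.4505, -2.7670)
End effector: (19.4505, -2.7670)

Answer: 19.4505 -2.7670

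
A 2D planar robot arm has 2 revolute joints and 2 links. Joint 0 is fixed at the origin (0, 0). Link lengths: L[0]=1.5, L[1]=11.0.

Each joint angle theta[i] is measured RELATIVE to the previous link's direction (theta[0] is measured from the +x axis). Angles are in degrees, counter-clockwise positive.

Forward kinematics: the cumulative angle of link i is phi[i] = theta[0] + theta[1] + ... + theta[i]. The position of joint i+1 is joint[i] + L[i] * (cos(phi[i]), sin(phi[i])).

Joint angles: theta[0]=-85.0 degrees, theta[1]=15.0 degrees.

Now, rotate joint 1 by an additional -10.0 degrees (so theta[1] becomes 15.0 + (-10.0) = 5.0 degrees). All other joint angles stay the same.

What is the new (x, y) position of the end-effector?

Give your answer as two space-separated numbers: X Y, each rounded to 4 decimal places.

Answer: 2.0409 -12.3272

Derivation:
joint[0] = (0.0000, 0.0000)  (base)
link 0: phi[0] = -85 = -85 deg
  cos(-85 deg) = 0.0872, sin(-85 deg) = -0.9962
  joint[1] = (0.0000, 0.0000) + 1.5 * (0.0872, -0.9962) = (0.0000 + 0.1307, 0.0000 + -1.4943) = (0.1307, -1.4943)
link 1: phi[1] = -85 + 5 = -80 deg
  cos(-80 deg) = 0.1736, sin(-80 deg) = -0.9848
  joint[2] = (0.1307, -1.4943) + 11 * (0.1736, -0.9848) = (0.1307 + 1.9101, -1.4943 + -10.8329) = (2.0409, -12.3272)
End effector: (2.0409, -12.3272)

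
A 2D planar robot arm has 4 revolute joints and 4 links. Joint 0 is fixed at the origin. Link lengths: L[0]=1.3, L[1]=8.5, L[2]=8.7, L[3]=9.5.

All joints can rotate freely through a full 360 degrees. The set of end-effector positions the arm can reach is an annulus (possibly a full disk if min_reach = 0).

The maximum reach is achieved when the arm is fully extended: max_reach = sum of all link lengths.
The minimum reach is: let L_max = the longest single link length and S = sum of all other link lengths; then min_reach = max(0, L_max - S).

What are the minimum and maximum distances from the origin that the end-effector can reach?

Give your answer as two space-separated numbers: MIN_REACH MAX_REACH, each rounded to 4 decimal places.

Answer: 0.0000 28.0000

Derivation:
Link lengths: [1.3, 8.5, 8.7, 9.5]
max_reach = 1.3 + 8.5 + 8.7 + 9.5 = 28
L_max = max([1.3, 8.5, 8.7, 9.5]) = 9.5
S (sum of others) = 28 - 9.5 = 18.5
min_reach = max(0, 9.5 - 18.5) = max(0, -9) = 0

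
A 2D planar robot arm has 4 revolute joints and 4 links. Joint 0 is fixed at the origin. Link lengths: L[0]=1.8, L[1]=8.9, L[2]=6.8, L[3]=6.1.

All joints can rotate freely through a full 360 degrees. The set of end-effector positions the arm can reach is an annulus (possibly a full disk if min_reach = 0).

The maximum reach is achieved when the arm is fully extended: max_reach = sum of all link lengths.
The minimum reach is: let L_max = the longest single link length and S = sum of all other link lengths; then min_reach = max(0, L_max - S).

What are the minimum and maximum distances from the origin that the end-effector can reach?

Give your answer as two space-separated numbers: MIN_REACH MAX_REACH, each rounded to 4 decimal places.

Link lengths: [1.8, 8.9, 6.8, 6.1]
max_reach = 1.8 + 8.9 + 6.8 + 6.1 = 23.6
L_max = max([1.8, 8.9, 6.8, 6.1]) = 8.9
S (sum of others) = 23.6 - 8.9 = 14.7
min_reach = max(0, 8.9 - 14.7) = max(0, -5.8) = 0

Answer: 0.0000 23.6000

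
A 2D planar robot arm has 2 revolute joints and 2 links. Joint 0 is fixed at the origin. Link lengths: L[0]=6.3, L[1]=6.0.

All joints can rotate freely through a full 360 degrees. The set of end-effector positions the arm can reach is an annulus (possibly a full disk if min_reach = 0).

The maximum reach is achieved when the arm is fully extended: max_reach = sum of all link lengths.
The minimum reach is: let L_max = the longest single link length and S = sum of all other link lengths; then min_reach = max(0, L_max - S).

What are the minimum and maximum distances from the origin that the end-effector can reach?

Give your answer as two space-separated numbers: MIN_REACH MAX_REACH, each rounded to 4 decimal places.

Answer: 0.3000 12.3000

Derivation:
Link lengths: [6.3, 6.0]
max_reach = 6.3 + 6 = 12.3
L_max = max([6.3, 6.0]) = 6.3
S (sum of others) = 12.3 - 6.3 = 6
min_reach = max(0, 6.3 - 6) = max(0, 0.3) = 0.3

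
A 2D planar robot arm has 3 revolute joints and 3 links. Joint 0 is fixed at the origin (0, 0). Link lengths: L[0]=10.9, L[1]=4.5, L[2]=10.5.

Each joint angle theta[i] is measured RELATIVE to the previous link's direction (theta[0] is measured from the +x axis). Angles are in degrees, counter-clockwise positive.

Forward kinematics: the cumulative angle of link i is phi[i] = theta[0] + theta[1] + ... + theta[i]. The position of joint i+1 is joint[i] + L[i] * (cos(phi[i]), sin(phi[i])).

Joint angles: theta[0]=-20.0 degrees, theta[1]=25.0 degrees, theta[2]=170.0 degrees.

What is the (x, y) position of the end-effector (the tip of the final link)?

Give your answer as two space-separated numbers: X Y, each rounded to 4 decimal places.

joint[0] = (0.0000, 0.0000)  (base)
link 0: phi[0] = -20 = -20 deg
  cos(-20 deg) = 0.9397, sin(-20 deg) = -0.3420
  joint[1] = (0.0000, 0.0000) + 10.9 * (0.9397, -0.3420) = (0.0000 + 10.2426, 0.0000 + -3.7280) = (10.2426, -3.7280)
link 1: phi[1] = -20 + 25 = 5 deg
  cos(5 deg) = 0.9962, sin(5 deg) = 0.0872
  joint[2] = (10.2426, -3.7280) + 4.5 * (0.9962, 0.0872) = (10.2426 + 4.4829, -3.7280 + 0.3922) = (14.7255, -3.3358)
link 2: phi[2] = -20 + 25 + 170 = 175 deg
  cos(175 deg) = -0.9962, sin(175 deg) = 0.0872
  joint[3] = (14.7255, -3.3358) + 10.5 * (-0.9962, 0.0872) = (14.7255 + -10.4600, -3.3358 + 0.9151) = (4.2655, -2.4207)
End effector: (4.2655, -2.4207)

Answer: 4.2655 -2.4207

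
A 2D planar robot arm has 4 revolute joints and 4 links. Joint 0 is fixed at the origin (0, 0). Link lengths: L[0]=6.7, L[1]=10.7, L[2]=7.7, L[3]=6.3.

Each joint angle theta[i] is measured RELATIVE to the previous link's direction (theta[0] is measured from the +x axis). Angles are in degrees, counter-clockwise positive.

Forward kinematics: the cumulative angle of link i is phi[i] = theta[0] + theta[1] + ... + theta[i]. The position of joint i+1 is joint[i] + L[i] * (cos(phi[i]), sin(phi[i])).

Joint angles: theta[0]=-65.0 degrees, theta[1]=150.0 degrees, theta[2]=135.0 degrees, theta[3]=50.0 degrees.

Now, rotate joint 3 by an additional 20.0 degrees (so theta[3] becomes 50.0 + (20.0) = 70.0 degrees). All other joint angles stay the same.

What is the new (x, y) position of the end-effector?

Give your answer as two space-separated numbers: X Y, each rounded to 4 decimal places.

joint[0] = (0.0000, 0.0000)  (base)
link 0: phi[0] = -65 = -65 deg
  cos(-65 deg) = 0.4226, sin(-65 deg) = -0.9063
  joint[1] = (0.0000, 0.0000) + 6.7 * (0.4226, -0.9063) = (0.0000 + 2.8315, 0.0000 + -6.0723) = (2.8315, -6.0723)
link 1: phi[1] = -65 + 150 = 85 deg
  cos(85 deg) = 0.0872, sin(85 deg) = 0.9962
  joint[2] = (2.8315, -6.0723) + 10.7 * (0.0872, 0.9962) = (2.8315 + 0.9326, -6.0723 + 10.6593) = (3.7641, 4.5870)
link 2: phi[2] = -65 + 150 + 135 = 220 deg
  cos(220 deg) = -0.7660, sin(220 deg) = -0.6428
  joint[3] = (3.7641, 4.5870) + 7.7 * (-0.7660, -0.6428) = (3.7641 + -5.8985, 4.5870 + -4.9495) = (-2.1344, -0.3624)
link 3: phi[3] = -65 + 150 + 135 + 70 = 290 deg
  cos(290 deg) = 0.3420, sin(290 deg) = -0.9397
  joint[4] = (-2.1344, -0.3624) + 6.3 * (0.3420, -0.9397) = (-2.1344 + 2.1547, -0.3624 + -5.9201) = (0.0203, -6.2825)
End effector: (0.0203, -6.2825)

Answer: 0.0203 -6.2825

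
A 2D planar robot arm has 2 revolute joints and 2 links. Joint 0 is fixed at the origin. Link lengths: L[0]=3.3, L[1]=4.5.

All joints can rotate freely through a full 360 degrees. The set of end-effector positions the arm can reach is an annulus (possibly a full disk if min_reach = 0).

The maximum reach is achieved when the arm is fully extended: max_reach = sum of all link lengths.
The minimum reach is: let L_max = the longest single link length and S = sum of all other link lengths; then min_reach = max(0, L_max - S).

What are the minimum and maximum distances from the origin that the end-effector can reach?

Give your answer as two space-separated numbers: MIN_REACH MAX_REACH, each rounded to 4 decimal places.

Link lengths: [3.3, 4.5]
max_reach = 3.3 + 4.5 = 7.8
L_max = max([3.3, 4.5]) = 4.5
S (sum of others) = 7.8 - 4.5 = 3.3
min_reach = max(0, 4.5 - 3.3) = max(0, 1.2) = 1.2

Answer: 1.2000 7.8000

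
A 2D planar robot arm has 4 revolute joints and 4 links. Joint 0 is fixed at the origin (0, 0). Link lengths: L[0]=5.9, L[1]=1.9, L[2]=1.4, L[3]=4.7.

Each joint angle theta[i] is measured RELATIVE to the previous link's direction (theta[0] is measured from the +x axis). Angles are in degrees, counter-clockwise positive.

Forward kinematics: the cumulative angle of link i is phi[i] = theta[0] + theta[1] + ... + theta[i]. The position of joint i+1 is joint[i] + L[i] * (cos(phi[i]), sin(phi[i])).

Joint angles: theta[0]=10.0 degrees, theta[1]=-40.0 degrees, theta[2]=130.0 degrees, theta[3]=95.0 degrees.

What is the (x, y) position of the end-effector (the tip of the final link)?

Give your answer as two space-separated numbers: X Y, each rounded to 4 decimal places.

Answer: 2.6729 0.2368

Derivation:
joint[0] = (0.0000, 0.0000)  (base)
link 0: phi[0] = 10 = 10 deg
  cos(10 deg) = 0.9848, sin(10 deg) = 0.1736
  joint[1] = (0.0000, 0.0000) + 5.9 * (0.9848, 0.1736) = (0.0000 + 5.8104, 0.0000 + 1.0245) = (5.8104, 1.0245)
link 1: phi[1] = 10 + -40 = -30 deg
  cos(-30 deg) = 0.8660, sin(-30 deg) = -0.5000
  joint[2] = (5.8104, 1.0245) + 1.9 * (0.8660, -0.5000) = (5.8104 + 1.6454, 1.0245 + -0.9500) = (7.4558, 0.0745)
link 2: phi[2] = 10 + -40 + 130 = 100 deg
  cos(100 deg) = -0.1736, sin(100 deg) = 0.9848
  joint[3] = (7.4558, 0.0745) + 1.4 * (-0.1736, 0.9848) = (7.4558 + -0.2431, 0.0745 + 1.3787) = (7.2127, 1.4533)
link 3: phi[3] = 10 + -40 + 130 + 95 = 195 deg
  cos(195 deg) = -0.9659, sin(195 deg) = -0.2588
  joint[4] = (7.2127, 1.4533) + 4.7 * (-0.9659, -0.2588) = (7.2127 + -4.5399, 1.4533 + -1.2164) = (2.6729, 0.2368)
End effector: (2.6729, 0.2368)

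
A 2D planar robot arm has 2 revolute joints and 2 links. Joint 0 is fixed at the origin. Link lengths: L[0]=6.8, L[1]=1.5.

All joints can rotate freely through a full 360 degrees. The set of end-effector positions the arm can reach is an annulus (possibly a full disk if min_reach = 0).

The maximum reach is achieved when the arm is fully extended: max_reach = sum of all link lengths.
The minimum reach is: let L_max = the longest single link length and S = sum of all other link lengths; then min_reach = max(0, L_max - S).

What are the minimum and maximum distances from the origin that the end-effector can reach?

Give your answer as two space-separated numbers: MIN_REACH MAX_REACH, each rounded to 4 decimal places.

Link lengths: [6.8, 1.5]
max_reach = 6.8 + 1.5 = 8.3
L_max = max([6.8, 1.5]) = 6.8
S (sum of others) = 8.3 - 6.8 = 1.5
min_reach = max(0, 6.8 - 1.5) = max(0, 5.3) = 5.3

Answer: 5.3000 8.3000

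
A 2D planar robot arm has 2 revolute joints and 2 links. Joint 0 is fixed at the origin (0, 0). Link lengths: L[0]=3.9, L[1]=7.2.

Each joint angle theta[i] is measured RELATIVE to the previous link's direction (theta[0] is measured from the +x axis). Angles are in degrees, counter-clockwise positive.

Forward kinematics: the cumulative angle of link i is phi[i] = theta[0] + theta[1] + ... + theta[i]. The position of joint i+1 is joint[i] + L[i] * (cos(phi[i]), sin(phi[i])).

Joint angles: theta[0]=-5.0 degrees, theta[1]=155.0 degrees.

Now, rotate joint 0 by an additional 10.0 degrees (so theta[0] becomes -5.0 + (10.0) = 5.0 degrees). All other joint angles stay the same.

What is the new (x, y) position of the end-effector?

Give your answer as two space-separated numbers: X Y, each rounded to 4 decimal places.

Answer: -2.8806 2.8025

Derivation:
joint[0] = (0.0000, 0.0000)  (base)
link 0: phi[0] = 5 = 5 deg
  cos(5 deg) = 0.9962, sin(5 deg) = 0.0872
  joint[1] = (0.0000, 0.0000) + 3.9 * (0.9962, 0.0872) = (0.0000 + 3.8852, 0.0000 + 0.3399) = (3.8852, 0.3399)
link 1: phi[1] = 5 + 155 = 160 deg
  cos(160 deg) = -0.9397, sin(160 deg) = 0.3420
  joint[2] = (3.8852, 0.3399) + 7.2 * (-0.9397, 0.3420) = (3.8852 + -6.7658, 0.3399 + 2.4625) = (-2.8806, 2.8025)
End effector: (-2.8806, 2.8025)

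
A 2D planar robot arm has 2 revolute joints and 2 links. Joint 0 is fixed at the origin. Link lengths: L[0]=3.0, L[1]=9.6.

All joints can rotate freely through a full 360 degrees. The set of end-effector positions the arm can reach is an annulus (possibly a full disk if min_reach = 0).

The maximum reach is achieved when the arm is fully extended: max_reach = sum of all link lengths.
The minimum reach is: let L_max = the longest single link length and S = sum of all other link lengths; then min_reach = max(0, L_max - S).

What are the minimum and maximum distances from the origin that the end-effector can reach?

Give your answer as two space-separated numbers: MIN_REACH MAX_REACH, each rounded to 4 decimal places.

Link lengths: [3.0, 9.6]
max_reach = 3 + 9.6 = 12.6
L_max = max([3.0, 9.6]) = 9.6
S (sum of others) = 12.6 - 9.6 = 3
min_reach = max(0, 9.6 - 3) = max(0, 6.6) = 6.6

Answer: 6.6000 12.6000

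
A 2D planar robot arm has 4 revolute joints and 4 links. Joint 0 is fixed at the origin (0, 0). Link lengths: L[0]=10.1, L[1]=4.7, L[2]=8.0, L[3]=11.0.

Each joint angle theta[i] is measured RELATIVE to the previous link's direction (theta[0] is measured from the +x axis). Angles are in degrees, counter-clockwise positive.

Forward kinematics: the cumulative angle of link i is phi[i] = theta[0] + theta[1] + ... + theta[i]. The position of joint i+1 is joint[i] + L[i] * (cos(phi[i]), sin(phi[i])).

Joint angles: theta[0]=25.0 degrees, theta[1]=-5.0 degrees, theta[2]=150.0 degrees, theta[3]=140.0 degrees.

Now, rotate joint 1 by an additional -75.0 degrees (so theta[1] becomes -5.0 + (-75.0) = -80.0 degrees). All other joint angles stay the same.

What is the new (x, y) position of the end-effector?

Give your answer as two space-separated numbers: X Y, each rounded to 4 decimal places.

joint[0] = (0.0000, 0.0000)  (base)
link 0: phi[0] = 25 = 25 deg
  cos(25 deg) = 0.9063, sin(25 deg) = 0.4226
  joint[1] = (0.0000, 0.0000) + 10.1 * (0.9063, 0.4226) = (0.0000 + 9.1537, 0.0000 + 4.2684) = (9.1537, 4.2684)
link 1: phi[1] = 25 + -80 = -55 deg
  cos(-55 deg) = 0.5736, sin(-55 deg) = -0.8192
  joint[2] = (9.1537, 4.2684) + 4.7 * (0.5736, -0.8192) = (9.1537 + 2.6958, 4.2684 + -3.8500) = (11.8495, 0.4184)
link 2: phi[2] = 25 + -80 + 150 = 95 deg
  cos(95 deg) = -0.0872, sin(95 deg) = 0.9962
  joint[3] = (11.8495, 0.4184) + 8 * (-0.0872, 0.9962) = (11.8495 + -0.6972, 0.4184 + 7.9696) = (11.1523, 8.3880)
link 3: phi[3] = 25 + -80 + 150 + 140 = 235 deg
  cos(235 deg) = -0.5736, sin(235 deg) = -0.8192
  joint[4] = (11.1523, 8.3880) + 11 * (-0.5736, -0.8192) = (11.1523 + -6.3093, 8.3880 + -9.0107) = (4.8429, -0.6227)
End effector: (4.8429, -0.6227)

Answer: 4.8429 -0.6227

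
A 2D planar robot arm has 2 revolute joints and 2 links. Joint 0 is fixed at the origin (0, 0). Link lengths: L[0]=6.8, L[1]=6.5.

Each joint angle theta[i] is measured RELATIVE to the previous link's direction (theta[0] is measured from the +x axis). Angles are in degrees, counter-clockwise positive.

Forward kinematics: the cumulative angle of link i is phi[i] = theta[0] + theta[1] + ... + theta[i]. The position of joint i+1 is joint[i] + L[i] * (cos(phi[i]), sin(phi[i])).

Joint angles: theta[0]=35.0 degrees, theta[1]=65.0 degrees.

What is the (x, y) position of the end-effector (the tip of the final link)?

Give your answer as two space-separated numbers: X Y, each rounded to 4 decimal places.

joint[0] = (0.0000, 0.0000)  (base)
link 0: phi[0] = 35 = 35 deg
  cos(35 deg) = 0.8192, sin(35 deg) = 0.5736
  joint[1] = (0.0000, 0.0000) + 6.8 * (0.8192, 0.5736) = (0.0000 + 5.5702, 0.0000 + 3.9003) = (5.5702, 3.9003)
link 1: phi[1] = 35 + 65 = 100 deg
  cos(100 deg) = -0.1736, sin(100 deg) = 0.9848
  joint[2] = (5.5702, 3.9003) + 6.5 * (-0.1736, 0.9848) = (5.5702 + -1.1287, 3.9003 + 6.4013) = (4.4415, 10.3016)
End effector: (4.4415, 10.3016)

Answer: 4.4415 10.3016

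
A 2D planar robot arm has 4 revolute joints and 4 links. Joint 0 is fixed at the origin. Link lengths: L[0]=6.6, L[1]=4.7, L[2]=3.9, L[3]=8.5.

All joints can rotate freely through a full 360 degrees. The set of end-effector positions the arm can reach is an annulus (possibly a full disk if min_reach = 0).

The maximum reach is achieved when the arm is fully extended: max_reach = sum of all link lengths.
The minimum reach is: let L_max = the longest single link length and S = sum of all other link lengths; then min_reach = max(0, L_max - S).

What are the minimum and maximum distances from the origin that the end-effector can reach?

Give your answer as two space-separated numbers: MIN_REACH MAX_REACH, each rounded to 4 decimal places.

Answer: 0.0000 23.7000

Derivation:
Link lengths: [6.6, 4.7, 3.9, 8.5]
max_reach = 6.6 + 4.7 + 3.9 + 8.5 = 23.7
L_max = max([6.6, 4.7, 3.9, 8.5]) = 8.5
S (sum of others) = 23.7 - 8.5 = 15.2
min_reach = max(0, 8.5 - 15.2) = max(0, -6.7) = 0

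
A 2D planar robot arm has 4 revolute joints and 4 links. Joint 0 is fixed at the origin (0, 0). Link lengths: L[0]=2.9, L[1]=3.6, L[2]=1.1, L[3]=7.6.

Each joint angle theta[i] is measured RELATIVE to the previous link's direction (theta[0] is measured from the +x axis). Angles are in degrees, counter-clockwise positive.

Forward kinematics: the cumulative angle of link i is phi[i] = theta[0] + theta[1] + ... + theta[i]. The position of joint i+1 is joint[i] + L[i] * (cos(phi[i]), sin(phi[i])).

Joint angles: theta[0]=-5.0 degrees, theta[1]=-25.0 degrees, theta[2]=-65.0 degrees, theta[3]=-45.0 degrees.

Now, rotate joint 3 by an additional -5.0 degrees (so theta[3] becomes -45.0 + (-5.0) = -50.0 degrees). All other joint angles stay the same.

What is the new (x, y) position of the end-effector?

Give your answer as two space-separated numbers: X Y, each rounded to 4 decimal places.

Answer: -0.3148 -7.5077

Derivation:
joint[0] = (0.0000, 0.0000)  (base)
link 0: phi[0] = -5 = -5 deg
  cos(-5 deg) = 0.9962, sin(-5 deg) = -0.0872
  joint[1] = (0.0000, 0.0000) + 2.9 * (0.9962, -0.0872) = (0.0000 + 2.8890, 0.0000 + -0.2528) = (2.8890, -0.2528)
link 1: phi[1] = -5 + -25 = -30 deg
  cos(-30 deg) = 0.8660, sin(-30 deg) = -0.5000
  joint[2] = (2.8890, -0.2528) + 3.6 * (0.8660, -0.5000) = (2.8890 + 3.1177, -0.2528 + -1.8000) = (6.0067, -2.0528)
link 2: phi[2] = -5 + -25 + -65 = -95 deg
  cos(-95 deg) = -0.0872, sin(-95 deg) = -0.9962
  joint[3] = (6.0067, -2.0528) + 1.1 * (-0.0872, -0.9962) = (6.0067 + -0.0959, -2.0528 + -1.0958) = (5.9108, -3.1486)
link 3: phi[3] = -5 + -25 + -65 + -50 = -145 deg
  cos(-145 deg) = -0.8192, sin(-145 deg) = -0.5736
  joint[4] = (5.9108, -3.1486) + 7.6 * (-0.8192, -0.5736) = (5.9108 + -6.2256, -3.1486 + -4.3592) = (-0.3148, -7.5077)
End effector: (-0.3148, -7.5077)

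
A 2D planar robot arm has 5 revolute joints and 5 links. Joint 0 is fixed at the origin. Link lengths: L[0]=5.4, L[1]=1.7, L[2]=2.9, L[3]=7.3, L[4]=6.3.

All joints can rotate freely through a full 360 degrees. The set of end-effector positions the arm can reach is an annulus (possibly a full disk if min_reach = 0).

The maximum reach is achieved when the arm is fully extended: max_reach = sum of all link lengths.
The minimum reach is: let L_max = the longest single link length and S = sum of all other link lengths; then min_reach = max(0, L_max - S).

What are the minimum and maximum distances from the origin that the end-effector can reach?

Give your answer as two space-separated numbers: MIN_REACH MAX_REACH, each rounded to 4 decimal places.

Link lengths: [5.4, 1.7, 2.9, 7.3, 6.3]
max_reach = 5.4 + 1.7 + 2.9 + 7.3 + 6.3 = 23.6
L_max = max([5.4, 1.7, 2.9, 7.3, 6.3]) = 7.3
S (sum of others) = 23.6 - 7.3 = 16.3
min_reach = max(0, 7.3 - 16.3) = max(0, -9) = 0

Answer: 0.0000 23.6000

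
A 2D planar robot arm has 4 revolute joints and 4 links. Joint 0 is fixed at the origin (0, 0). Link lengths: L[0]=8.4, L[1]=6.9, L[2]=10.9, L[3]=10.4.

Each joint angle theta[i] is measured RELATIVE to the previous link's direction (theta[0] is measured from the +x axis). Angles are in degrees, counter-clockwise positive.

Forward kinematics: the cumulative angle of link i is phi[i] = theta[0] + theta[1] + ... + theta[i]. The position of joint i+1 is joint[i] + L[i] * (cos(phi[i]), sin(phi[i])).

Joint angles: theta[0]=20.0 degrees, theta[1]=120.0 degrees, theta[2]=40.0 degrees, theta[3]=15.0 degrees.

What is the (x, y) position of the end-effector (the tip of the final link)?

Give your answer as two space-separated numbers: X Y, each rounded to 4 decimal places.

joint[0] = (0.0000, 0.0000)  (base)
link 0: phi[0] = 20 = 20 deg
  cos(20 deg) = 0.9397, sin(20 deg) = 0.3420
  joint[1] = (0.0000, 0.0000) + 8.4 * (0.9397, 0.3420) = (0.0000 + 7.8934, 0.0000 + 2.8730) = (7.8934, 2.8730)
link 1: phi[1] = 20 + 120 = 140 deg
  cos(140 deg) = -0.7660, sin(140 deg) = 0.6428
  joint[2] = (7.8934, 2.8730) + 6.9 * (-0.7660, 0.6428) = (7.8934 + -5.2857, 2.8730 + 4.4352) = (2.6077, 7.3082)
link 2: phi[2] = 20 + 120 + 40 = 180 deg
  cos(180 deg) = -1.0000, sin(180 deg) = 0.0000
  joint[3] = (2.6077, 7.3082) + 10.9 * (-1.0000, 0.0000) = (2.6077 + -10.9000, 7.3082 + 0.0000) = (-8.2923, 7.3082)
link 3: phi[3] = 20 + 120 + 40 + 15 = 195 deg
  cos(195 deg) = -0.9659, sin(195 deg) = -0.2588
  joint[4] = (-8.2923, 7.3082) + 10.4 * (-0.9659, -0.2588) = (-8.2923 + -10.0456, 7.3082 + -2.6917) = (-18.3379, 4.6165)
End effector: (-18.3379, 4.6165)

Answer: -18.3379 4.6165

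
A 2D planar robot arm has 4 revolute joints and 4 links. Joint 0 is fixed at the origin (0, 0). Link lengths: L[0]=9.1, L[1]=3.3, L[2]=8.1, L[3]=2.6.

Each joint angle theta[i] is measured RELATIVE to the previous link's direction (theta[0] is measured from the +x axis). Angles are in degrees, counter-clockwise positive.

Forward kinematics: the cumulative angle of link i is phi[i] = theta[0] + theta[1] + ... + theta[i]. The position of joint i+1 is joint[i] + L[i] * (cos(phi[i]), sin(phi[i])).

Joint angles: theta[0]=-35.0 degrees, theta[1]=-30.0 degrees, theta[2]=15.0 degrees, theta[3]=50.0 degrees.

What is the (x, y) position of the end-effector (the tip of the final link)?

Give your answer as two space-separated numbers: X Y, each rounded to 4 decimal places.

Answer: 16.6555 -14.4153

Derivation:
joint[0] = (0.0000, 0.0000)  (base)
link 0: phi[0] = -35 = -35 deg
  cos(-35 deg) = 0.8192, sin(-35 deg) = -0.5736
  joint[1] = (0.0000, 0.0000) + 9.1 * (0.8192, -0.5736) = (0.0000 + 7.4543, 0.0000 + -5.2195) = (7.4543, -5.2195)
link 1: phi[1] = -35 + -30 = -65 deg
  cos(-65 deg) = 0.4226, sin(-65 deg) = -0.9063
  joint[2] = (7.4543, -5.2195) + 3.3 * (0.4226, -0.9063) = (7.4543 + 1.3946, -5.2195 + -2.9908) = (8.8489, -8.2104)
link 2: phi[2] = -35 + -30 + 15 = -50 deg
  cos(-50 deg) = 0.6428, sin(-50 deg) = -0.7660
  joint[3] = (8.8489, -8.2104) + 8.1 * (0.6428, -0.7660) = (8.8489 + 5.2066, -8.2104 + -6.2050) = (14.0555, -14.4153)
link 3: phi[3] = -35 + -30 + 15 + 50 = 0 deg
  cos(0 deg) = 1.0000, sin(0 deg) = 0.0000
  joint[4] = (14.0555, -14.4153) + 2.6 * (1.0000, 0.0000) = (14.0555 + 2.6000, -14.4153 + 0.0000) = (16.6555, -14.4153)
End effector: (16.6555, -14.4153)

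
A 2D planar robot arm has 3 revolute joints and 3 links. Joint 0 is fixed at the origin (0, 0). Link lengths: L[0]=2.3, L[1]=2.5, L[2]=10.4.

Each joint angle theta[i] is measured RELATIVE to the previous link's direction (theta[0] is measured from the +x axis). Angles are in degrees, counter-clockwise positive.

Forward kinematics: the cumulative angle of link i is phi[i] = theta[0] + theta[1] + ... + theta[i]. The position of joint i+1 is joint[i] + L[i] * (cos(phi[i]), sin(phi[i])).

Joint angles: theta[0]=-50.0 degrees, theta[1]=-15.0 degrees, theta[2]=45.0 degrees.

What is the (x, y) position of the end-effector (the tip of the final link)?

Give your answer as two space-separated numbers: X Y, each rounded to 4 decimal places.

Answer: 12.3078 -7.5847

Derivation:
joint[0] = (0.0000, 0.0000)  (base)
link 0: phi[0] = -50 = -50 deg
  cos(-50 deg) = 0.6428, sin(-50 deg) = -0.7660
  joint[1] = (0.0000, 0.0000) + 2.3 * (0.6428, -0.7660) = (0.0000 + 1.4784, 0.0000 + -1.7619) = (1.4784, -1.7619)
link 1: phi[1] = -50 + -15 = -65 deg
  cos(-65 deg) = 0.4226, sin(-65 deg) = -0.9063
  joint[2] = (1.4784, -1.7619) + 2.5 * (0.4226, -0.9063) = (1.4784 + 1.0565, -1.7619 + -2.2658) = (2.5350, -4.0277)
link 2: phi[2] = -50 + -15 + 45 = -20 deg
  cos(-20 deg) = 0.9397, sin(-20 deg) = -0.3420
  joint[3] = (2.5350, -4.0277) + 10.4 * (0.9397, -0.3420) = (2.5350 + 9.7728, -4.0277 + -3.5570) = (12.3078, -7.5847)
End effector: (12.3078, -7.5847)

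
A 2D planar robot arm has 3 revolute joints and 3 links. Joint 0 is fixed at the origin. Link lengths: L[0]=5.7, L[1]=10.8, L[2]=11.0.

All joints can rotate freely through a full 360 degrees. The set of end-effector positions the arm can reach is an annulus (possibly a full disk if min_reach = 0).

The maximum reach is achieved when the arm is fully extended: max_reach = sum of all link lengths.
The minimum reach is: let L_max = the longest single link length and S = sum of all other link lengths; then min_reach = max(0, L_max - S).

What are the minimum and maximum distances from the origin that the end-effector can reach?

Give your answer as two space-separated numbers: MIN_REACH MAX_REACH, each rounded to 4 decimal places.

Answer: 0.0000 27.5000

Derivation:
Link lengths: [5.7, 10.8, 11.0]
max_reach = 5.7 + 10.8 + 11 = 27.5
L_max = max([5.7, 10.8, 11.0]) = 11
S (sum of others) = 27.5 - 11 = 16.5
min_reach = max(0, 11 - 16.5) = max(0, -5.5) = 0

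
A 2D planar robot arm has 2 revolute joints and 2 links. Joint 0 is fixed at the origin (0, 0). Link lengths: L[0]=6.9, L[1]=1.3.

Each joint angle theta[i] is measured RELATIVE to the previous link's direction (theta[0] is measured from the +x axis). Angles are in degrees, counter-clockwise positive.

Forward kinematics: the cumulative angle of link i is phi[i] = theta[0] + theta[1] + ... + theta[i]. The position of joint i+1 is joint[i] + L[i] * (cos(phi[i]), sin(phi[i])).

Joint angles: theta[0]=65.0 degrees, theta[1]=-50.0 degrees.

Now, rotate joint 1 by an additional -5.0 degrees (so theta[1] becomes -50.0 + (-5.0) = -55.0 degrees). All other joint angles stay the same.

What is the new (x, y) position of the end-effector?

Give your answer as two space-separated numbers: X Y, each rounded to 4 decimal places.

Answer: 4.1963 6.4793

Derivation:
joint[0] = (0.0000, 0.0000)  (base)
link 0: phi[0] = 65 = 65 deg
  cos(65 deg) = 0.4226, sin(65 deg) = 0.9063
  joint[1] = (0.0000, 0.0000) + 6.9 * (0.4226, 0.9063) = (0.0000 + 2.9161, 0.0000 + 6.2535) = (2.9161, 6.2535)
link 1: phi[1] = 65 + -55 = 10 deg
  cos(10 deg) = 0.9848, sin(10 deg) = 0.1736
  joint[2] = (2.9161, 6.2535) + 1.3 * (0.9848, 0.1736) = (2.9161 + 1.2803, 6.2535 + 0.2257) = (4.1963, 6.4793)
End effector: (4.1963, 6.4793)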